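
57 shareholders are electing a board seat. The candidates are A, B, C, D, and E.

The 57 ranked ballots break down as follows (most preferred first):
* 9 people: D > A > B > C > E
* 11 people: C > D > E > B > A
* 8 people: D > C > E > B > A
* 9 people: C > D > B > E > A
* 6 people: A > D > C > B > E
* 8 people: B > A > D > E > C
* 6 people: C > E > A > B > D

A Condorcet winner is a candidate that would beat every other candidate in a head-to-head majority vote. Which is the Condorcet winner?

D

D vs A: 37–20
D vs B: 43–14
D vs C: 31–26
D vs E: 51–6
D beats every other candidate.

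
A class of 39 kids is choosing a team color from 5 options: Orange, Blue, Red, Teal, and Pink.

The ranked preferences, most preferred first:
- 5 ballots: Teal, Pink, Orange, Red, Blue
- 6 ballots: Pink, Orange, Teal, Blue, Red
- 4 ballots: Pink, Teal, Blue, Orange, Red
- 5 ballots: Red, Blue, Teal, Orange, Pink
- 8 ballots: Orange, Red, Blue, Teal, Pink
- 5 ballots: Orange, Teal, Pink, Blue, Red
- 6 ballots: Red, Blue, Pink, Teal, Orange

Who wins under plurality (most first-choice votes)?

First-place votes: Orange 13, Blue 0, Red 11, Teal 5, Pink 10.

Orange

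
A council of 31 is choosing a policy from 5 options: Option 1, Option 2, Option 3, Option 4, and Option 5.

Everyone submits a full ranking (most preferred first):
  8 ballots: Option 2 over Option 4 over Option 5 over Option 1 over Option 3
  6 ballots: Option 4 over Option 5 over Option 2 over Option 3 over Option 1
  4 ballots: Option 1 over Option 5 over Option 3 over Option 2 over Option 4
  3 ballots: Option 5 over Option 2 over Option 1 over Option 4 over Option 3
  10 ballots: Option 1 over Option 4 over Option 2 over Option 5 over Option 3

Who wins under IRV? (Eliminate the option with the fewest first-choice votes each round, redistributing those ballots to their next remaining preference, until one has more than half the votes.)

Option 2

Round 1: Option 1 14, Option 2 8, Option 3 0, Option 4 6, Option 5 3. Option 3 eliminated.
Round 2: Option 1 14, Option 2 8, Option 4 6, Option 5 3. Option 5 eliminated.
Round 3: Option 1 14, Option 2 11, Option 4 6. Option 4 eliminated.
Round 4: Option 1 14, Option 2 17. Option 2 has a majority (≥16).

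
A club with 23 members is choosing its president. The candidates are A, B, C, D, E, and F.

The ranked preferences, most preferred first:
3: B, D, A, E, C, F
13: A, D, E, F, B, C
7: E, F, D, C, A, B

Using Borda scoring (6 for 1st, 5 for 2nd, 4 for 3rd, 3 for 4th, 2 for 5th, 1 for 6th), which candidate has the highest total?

A: 3×4 + 13×6 + 7×2 = 104
B: 3×6 + 13×2 + 7×1 = 51
C: 3×2 + 13×1 + 7×3 = 40
D: 3×5 + 13×5 + 7×4 = 108
E: 3×3 + 13×4 + 7×6 = 103
F: 3×1 + 13×3 + 7×5 = 77

D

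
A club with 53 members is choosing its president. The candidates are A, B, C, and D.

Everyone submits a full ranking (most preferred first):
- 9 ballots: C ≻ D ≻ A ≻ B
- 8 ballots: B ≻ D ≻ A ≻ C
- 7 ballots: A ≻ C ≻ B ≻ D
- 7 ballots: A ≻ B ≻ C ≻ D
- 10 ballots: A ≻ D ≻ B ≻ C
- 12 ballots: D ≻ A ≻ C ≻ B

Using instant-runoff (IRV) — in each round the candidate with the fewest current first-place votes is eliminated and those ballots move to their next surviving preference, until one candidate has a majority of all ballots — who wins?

Round 1: A 24, B 8, C 9, D 12. B eliminated.
Round 2: A 24, C 9, D 20. C eliminated.
Round 3: A 24, D 29. D has a majority (≥27).

D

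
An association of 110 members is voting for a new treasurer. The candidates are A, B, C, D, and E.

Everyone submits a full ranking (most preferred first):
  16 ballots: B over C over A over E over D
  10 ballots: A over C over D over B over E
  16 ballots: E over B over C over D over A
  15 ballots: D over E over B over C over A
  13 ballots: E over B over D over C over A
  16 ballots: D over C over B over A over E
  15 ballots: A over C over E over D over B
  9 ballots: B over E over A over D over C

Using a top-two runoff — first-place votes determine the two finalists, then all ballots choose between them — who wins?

E

Round 1 first-place votes: A 25, B 25, C 0, D 31, E 29. D and E advance.
Runoff: D is ranked above E on 41 ballots, E above D on 69.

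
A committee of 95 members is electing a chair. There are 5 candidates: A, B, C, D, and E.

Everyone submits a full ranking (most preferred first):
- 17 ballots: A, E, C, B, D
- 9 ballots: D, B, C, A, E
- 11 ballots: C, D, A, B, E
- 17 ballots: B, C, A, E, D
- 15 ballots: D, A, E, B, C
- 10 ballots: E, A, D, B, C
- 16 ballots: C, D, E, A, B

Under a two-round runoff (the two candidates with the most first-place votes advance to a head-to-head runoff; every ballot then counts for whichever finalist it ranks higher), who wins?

Round 1 first-place votes: A 17, B 17, C 27, D 24, E 10. C and D advance.
Runoff: C is ranked above D on 61 ballots, D above C on 34.

C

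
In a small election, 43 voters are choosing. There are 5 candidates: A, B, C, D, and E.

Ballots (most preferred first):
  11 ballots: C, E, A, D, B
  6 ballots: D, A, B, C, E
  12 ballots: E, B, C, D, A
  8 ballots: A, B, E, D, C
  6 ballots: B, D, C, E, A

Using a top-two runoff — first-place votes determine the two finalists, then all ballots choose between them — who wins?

C

Round 1 first-place votes: A 8, B 6, C 11, D 6, E 12. E and C advance.
Runoff: E is ranked above C on 20 ballots, C above E on 23.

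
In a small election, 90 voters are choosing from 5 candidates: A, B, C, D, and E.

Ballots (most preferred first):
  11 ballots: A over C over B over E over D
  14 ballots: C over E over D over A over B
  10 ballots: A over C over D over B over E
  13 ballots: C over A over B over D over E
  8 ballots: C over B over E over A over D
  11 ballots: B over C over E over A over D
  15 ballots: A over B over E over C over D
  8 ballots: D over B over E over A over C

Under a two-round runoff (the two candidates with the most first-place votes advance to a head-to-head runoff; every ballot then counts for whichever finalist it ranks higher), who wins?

Round 1 first-place votes: A 36, B 11, C 35, D 8, E 0. A and C advance.
Runoff: A is ranked above C on 44 ballots, C above A on 46.

C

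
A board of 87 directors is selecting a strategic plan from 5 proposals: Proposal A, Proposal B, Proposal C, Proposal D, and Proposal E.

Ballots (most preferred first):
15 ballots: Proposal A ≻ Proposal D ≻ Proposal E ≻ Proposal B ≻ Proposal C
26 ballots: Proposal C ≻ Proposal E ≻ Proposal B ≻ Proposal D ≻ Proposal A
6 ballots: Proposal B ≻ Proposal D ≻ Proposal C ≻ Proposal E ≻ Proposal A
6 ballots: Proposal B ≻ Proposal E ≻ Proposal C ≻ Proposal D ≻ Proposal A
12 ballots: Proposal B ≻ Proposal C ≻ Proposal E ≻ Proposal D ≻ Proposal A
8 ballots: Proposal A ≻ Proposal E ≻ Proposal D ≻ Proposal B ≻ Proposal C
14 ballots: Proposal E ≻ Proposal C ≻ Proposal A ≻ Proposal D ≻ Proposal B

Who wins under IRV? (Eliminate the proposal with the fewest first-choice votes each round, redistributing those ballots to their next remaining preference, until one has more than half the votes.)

Round 1: Proposal A 23, Proposal B 24, Proposal C 26, Proposal D 0, Proposal E 14. Proposal D eliminated.
Round 2: Proposal A 23, Proposal B 24, Proposal C 26, Proposal E 14. Proposal E eliminated.
Round 3: Proposal A 23, Proposal B 24, Proposal C 40. Proposal A eliminated.
Round 4: Proposal B 47, Proposal C 40. Proposal B has a majority (≥44).

Proposal B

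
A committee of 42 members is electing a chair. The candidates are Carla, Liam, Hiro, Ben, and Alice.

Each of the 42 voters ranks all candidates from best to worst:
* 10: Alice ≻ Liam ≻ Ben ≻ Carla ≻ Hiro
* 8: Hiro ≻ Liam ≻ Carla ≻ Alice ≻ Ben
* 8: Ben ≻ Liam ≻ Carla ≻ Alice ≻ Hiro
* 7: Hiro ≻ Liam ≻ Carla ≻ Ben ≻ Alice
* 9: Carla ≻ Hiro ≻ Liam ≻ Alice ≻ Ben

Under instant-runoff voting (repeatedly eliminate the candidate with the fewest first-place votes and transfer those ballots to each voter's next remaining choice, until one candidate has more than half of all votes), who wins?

Round 1: Carla 9, Liam 0, Hiro 15, Ben 8, Alice 10. Liam eliminated.
Round 2: Carla 9, Hiro 15, Ben 8, Alice 10. Ben eliminated.
Round 3: Carla 17, Hiro 15, Alice 10. Alice eliminated.
Round 4: Carla 27, Hiro 15. Carla has a majority (≥22).

Carla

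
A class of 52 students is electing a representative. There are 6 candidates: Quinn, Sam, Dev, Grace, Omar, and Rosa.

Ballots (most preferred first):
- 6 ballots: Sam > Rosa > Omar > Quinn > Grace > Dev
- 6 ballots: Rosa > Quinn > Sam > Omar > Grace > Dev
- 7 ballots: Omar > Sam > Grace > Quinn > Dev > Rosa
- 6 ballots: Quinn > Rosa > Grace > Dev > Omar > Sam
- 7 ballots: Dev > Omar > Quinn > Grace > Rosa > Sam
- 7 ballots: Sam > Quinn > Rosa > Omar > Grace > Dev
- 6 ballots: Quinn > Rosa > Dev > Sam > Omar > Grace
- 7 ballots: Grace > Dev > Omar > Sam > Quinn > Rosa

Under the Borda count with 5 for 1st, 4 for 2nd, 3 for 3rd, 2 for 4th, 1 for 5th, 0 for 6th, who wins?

Quinn: 6×2 + 6×4 + 7×2 + 6×5 + 7×3 + 7×4 + 6×5 + 7×1 = 166
Sam: 6×5 + 6×3 + 7×4 + 6×0 + 7×0 + 7×5 + 6×2 + 7×2 = 137
Dev: 6×0 + 6×0 + 7×1 + 6×2 + 7×5 + 7×0 + 6×3 + 7×4 = 100
Grace: 6×1 + 6×1 + 7×3 + 6×3 + 7×2 + 7×1 + 6×0 + 7×5 = 107
Omar: 6×3 + 6×2 + 7×5 + 6×1 + 7×4 + 7×2 + 6×1 + 7×3 = 140
Rosa: 6×4 + 6×5 + 7×0 + 6×4 + 7×1 + 7×3 + 6×4 + 7×0 = 130

Quinn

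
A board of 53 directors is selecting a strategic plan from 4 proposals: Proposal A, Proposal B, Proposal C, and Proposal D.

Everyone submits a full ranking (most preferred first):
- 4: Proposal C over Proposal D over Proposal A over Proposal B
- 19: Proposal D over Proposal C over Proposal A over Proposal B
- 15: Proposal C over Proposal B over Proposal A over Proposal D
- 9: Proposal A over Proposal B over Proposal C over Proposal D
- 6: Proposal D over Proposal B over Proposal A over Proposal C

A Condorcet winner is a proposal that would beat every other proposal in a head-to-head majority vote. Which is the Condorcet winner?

Proposal C

Proposal C vs Proposal A: 38–15
Proposal C vs Proposal B: 38–15
Proposal C vs Proposal D: 28–25
Proposal C beats every other proposal.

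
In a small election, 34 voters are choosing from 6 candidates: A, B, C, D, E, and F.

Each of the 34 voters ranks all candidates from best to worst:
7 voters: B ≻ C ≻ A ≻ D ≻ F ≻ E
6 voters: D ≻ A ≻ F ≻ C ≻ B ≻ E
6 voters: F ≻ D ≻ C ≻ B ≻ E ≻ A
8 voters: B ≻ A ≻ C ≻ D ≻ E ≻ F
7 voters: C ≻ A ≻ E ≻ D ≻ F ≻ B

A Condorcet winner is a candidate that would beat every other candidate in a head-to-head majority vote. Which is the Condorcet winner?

C vs A: 20–14
C vs B: 19–15
C vs D: 22–12
C vs E: 34–0
C vs F: 22–12
C beats every other candidate.

C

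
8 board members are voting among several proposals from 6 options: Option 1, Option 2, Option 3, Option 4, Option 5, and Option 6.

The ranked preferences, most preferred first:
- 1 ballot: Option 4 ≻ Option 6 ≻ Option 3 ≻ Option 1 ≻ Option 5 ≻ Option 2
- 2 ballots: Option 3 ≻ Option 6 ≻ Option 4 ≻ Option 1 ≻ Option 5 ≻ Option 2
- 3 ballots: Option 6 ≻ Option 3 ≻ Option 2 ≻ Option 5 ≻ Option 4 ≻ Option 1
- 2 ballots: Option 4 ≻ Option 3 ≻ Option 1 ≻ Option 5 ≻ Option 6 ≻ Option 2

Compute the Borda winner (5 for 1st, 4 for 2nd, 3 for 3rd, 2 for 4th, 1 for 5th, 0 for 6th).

Option 3

Option 1: 1×2 + 2×2 + 3×0 + 2×3 = 12
Option 2: 1×0 + 2×0 + 3×3 + 2×0 = 9
Option 3: 1×3 + 2×5 + 3×4 + 2×4 = 33
Option 4: 1×5 + 2×3 + 3×1 + 2×5 = 24
Option 5: 1×1 + 2×1 + 3×2 + 2×2 = 13
Option 6: 1×4 + 2×4 + 3×5 + 2×1 = 29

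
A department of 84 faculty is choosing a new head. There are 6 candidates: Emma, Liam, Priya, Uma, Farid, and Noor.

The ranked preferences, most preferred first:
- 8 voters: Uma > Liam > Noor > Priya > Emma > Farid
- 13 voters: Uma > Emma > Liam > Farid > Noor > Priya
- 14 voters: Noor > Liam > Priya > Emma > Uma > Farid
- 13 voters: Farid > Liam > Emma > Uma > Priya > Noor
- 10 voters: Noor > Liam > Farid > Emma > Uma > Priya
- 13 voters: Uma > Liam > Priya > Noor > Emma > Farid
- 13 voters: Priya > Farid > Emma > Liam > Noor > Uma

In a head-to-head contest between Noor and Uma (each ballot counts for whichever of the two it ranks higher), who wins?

Noor is ranked above Uma on 37 ballots; Uma above Noor on 47.

Uma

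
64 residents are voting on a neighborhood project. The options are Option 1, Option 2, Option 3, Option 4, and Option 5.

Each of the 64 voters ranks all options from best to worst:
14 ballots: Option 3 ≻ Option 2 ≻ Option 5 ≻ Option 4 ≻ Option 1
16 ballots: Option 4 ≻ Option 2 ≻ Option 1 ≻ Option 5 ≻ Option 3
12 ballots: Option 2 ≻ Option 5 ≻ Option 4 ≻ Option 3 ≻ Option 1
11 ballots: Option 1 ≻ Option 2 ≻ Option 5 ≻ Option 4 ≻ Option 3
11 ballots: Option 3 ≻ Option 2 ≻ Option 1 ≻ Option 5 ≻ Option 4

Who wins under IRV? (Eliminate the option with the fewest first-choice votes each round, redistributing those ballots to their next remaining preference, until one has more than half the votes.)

Option 2

Round 1: Option 1 11, Option 2 12, Option 3 25, Option 4 16, Option 5 0. Option 5 eliminated.
Round 2: Option 1 11, Option 2 12, Option 3 25, Option 4 16. Option 1 eliminated.
Round 3: Option 2 23, Option 3 25, Option 4 16. Option 4 eliminated.
Round 4: Option 2 39, Option 3 25. Option 2 has a majority (≥33).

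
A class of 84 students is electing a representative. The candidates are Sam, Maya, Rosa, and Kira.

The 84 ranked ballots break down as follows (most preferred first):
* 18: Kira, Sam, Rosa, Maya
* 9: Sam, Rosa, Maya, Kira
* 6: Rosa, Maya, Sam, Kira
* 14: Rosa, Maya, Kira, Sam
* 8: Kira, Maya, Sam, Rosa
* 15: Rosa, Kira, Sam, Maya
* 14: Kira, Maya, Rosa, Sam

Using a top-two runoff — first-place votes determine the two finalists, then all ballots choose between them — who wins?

Round 1 first-place votes: Sam 9, Maya 0, Rosa 35, Kira 40. Kira and Rosa advance.
Runoff: Kira is ranked above Rosa on 40 ballots, Rosa above Kira on 44.

Rosa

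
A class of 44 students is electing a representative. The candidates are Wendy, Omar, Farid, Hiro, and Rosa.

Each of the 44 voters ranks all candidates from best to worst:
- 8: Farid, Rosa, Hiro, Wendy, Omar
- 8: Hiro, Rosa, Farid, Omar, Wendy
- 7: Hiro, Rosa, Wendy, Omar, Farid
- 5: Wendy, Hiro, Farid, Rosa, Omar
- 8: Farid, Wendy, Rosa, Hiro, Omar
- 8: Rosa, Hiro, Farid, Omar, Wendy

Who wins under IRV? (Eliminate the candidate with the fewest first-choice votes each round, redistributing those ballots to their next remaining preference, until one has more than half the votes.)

Hiro

Round 1: Wendy 5, Omar 0, Farid 16, Hiro 15, Rosa 8. Omar eliminated.
Round 2: Wendy 5, Farid 16, Hiro 15, Rosa 8. Wendy eliminated.
Round 3: Farid 16, Hiro 20, Rosa 8. Rosa eliminated.
Round 4: Farid 16, Hiro 28. Hiro has a majority (≥23).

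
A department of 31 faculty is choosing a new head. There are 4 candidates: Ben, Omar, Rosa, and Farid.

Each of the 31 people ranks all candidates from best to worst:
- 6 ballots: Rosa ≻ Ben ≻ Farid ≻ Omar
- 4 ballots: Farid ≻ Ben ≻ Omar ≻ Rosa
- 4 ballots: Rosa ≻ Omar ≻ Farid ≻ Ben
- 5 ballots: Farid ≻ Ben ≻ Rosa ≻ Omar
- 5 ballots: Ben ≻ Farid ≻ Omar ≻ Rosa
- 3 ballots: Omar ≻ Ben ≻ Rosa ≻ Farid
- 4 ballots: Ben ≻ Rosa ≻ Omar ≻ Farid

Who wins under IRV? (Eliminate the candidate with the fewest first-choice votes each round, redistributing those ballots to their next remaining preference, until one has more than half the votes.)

Ben

Round 1: Ben 9, Omar 3, Rosa 10, Farid 9. Omar eliminated.
Round 2: Ben 12, Rosa 10, Farid 9. Farid eliminated.
Round 3: Ben 21, Rosa 10. Ben has a majority (≥16).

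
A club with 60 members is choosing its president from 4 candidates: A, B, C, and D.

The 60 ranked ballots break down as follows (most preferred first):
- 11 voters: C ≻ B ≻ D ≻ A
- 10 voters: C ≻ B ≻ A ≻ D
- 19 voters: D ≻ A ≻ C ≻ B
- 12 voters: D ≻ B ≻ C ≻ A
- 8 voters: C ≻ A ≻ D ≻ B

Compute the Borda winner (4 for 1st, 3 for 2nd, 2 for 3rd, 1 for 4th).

C

A: 11×1 + 10×2 + 19×3 + 12×1 + 8×3 = 124
B: 11×3 + 10×3 + 19×1 + 12×3 + 8×1 = 126
C: 11×4 + 10×4 + 19×2 + 12×2 + 8×4 = 178
D: 11×2 + 10×1 + 19×4 + 12×4 + 8×2 = 172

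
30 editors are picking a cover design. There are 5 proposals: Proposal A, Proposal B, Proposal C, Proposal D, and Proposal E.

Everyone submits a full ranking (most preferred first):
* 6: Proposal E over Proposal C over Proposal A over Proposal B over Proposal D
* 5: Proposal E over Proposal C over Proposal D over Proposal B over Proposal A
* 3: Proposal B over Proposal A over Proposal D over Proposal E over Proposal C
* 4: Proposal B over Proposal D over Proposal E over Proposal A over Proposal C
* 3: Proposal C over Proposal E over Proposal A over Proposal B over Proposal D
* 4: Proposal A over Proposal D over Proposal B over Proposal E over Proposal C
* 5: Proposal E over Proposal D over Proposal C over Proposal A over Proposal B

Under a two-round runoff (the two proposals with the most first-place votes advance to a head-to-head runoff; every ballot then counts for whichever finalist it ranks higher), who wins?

Proposal E

Round 1 first-place votes: Proposal A 4, Proposal B 7, Proposal C 3, Proposal D 0, Proposal E 16. Proposal E and Proposal B advance.
Runoff: Proposal E is ranked above Proposal B on 19 ballots, Proposal B above Proposal E on 11.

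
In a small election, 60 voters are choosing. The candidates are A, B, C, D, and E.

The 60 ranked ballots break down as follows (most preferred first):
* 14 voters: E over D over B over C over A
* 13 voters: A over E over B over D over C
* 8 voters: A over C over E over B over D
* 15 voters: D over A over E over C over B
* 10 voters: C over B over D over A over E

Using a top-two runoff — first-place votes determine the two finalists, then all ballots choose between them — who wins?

D

Round 1 first-place votes: A 21, B 0, C 10, D 15, E 14. A and D advance.
Runoff: A is ranked above D on 21 ballots, D above A on 39.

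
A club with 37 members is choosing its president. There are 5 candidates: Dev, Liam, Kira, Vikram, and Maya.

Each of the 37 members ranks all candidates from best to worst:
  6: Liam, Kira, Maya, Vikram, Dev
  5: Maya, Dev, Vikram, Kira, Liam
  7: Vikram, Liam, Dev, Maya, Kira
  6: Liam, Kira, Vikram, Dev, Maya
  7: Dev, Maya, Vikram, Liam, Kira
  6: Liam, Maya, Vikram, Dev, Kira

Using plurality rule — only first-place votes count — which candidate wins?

First-place votes: Dev 7, Liam 18, Kira 0, Vikram 7, Maya 5.

Liam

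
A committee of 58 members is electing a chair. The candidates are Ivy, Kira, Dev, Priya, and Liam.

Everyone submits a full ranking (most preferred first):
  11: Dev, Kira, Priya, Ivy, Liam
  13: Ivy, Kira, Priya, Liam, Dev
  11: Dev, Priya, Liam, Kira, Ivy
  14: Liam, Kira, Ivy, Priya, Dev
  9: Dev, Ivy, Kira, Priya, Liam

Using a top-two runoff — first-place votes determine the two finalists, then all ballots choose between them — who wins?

Round 1 first-place votes: Ivy 13, Kira 0, Dev 31, Priya 0, Liam 14. Dev and Liam advance.
Runoff: Dev is ranked above Liam on 31 ballots, Liam above Dev on 27.

Dev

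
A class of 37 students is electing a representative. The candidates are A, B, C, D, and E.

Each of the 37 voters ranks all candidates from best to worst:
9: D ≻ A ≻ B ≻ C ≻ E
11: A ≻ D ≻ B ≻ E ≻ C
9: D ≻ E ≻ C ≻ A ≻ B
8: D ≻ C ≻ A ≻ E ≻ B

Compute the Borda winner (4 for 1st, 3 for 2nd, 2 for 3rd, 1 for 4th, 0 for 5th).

A: 9×3 + 11×4 + 9×1 + 8×2 = 96
B: 9×2 + 11×2 + 9×0 + 8×0 = 40
C: 9×1 + 11×0 + 9×2 + 8×3 = 51
D: 9×4 + 11×3 + 9×4 + 8×4 = 137
E: 9×0 + 11×1 + 9×3 + 8×1 = 46

D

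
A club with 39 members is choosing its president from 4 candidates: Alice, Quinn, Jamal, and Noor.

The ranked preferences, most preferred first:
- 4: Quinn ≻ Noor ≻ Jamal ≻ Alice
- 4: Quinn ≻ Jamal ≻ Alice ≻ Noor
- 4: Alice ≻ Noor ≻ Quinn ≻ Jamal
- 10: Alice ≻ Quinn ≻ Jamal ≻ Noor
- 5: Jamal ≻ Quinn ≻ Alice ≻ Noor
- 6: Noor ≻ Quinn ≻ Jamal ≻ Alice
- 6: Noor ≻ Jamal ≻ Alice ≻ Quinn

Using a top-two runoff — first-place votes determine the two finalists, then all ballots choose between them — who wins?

Alice

Round 1 first-place votes: Alice 14, Quinn 8, Jamal 5, Noor 12. Alice and Noor advance.
Runoff: Alice is ranked above Noor on 23 ballots, Noor above Alice on 16.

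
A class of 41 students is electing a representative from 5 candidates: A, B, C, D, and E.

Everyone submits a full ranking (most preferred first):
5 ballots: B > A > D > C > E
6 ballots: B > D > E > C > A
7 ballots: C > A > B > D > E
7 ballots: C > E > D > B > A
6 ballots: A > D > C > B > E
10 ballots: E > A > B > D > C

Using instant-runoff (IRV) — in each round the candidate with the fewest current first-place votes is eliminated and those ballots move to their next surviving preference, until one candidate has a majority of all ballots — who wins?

B

Round 1: A 6, B 11, C 14, D 0, E 10. D eliminated.
Round 2: A 6, B 11, C 14, E 10. A eliminated.
Round 3: B 11, C 20, E 10. E eliminated.
Round 4: B 21, C 20. B has a majority (≥21).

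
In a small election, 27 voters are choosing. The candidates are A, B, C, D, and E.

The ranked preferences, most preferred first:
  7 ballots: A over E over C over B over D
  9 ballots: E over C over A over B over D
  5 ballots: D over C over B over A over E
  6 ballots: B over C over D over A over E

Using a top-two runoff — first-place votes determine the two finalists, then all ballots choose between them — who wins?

Round 1 first-place votes: A 7, B 6, C 0, D 5, E 9. E and A advance.
Runoff: E is ranked above A on 9 ballots, A above E on 18.

A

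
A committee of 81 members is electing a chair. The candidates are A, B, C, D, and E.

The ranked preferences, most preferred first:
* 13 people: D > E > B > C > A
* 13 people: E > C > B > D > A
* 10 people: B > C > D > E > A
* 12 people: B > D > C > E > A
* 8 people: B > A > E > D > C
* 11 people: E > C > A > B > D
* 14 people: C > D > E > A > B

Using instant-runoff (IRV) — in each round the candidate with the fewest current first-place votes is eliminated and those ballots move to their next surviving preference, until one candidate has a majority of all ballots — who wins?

E

Round 1: A 0, B 30, C 14, D 13, E 24. A eliminated.
Round 2: B 30, C 14, D 13, E 24. D eliminated.
Round 3: B 30, C 14, E 37. C eliminated.
Round 4: B 30, E 51. E has a majority (≥41).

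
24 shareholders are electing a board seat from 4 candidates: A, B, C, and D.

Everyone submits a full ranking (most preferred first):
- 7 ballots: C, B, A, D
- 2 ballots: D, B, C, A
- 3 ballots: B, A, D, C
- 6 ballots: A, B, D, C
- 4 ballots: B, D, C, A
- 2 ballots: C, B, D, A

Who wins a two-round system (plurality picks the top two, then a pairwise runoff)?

B

Round 1 first-place votes: A 6, B 7, C 9, D 2. C and B advance.
Runoff: C is ranked above B on 9 ballots, B above C on 15.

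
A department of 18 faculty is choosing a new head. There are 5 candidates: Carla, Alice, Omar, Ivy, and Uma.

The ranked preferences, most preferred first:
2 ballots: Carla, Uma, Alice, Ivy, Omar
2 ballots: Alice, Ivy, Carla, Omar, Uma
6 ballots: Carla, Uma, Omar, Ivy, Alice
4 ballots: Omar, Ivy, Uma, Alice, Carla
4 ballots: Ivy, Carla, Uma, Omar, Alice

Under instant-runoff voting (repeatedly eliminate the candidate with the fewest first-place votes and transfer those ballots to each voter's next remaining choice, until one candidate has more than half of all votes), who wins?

Ivy

Round 1: Carla 8, Alice 2, Omar 4, Ivy 4, Uma 0. Uma eliminated.
Round 2: Carla 8, Alice 2, Omar 4, Ivy 4. Alice eliminated.
Round 3: Carla 8, Omar 4, Ivy 6. Omar eliminated.
Round 4: Carla 8, Ivy 10. Ivy has a majority (≥10).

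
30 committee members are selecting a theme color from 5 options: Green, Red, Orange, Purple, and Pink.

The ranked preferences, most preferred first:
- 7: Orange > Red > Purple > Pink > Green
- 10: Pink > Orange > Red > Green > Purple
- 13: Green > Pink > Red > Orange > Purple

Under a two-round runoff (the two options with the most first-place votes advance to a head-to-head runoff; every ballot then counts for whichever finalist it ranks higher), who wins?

Pink

Round 1 first-place votes: Green 13, Red 0, Orange 7, Purple 0, Pink 10. Green and Pink advance.
Runoff: Green is ranked above Pink on 13 ballots, Pink above Green on 17.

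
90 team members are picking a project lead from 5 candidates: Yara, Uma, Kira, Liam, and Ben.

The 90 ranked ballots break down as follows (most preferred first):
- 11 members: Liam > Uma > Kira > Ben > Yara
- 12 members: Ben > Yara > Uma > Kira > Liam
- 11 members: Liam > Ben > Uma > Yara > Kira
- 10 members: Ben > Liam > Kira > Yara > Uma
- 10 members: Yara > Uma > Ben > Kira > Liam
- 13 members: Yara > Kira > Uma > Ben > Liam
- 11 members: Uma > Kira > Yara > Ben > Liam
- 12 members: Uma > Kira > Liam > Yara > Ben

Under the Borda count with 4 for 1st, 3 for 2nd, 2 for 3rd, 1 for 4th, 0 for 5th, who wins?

Yara: 11×0 + 12×3 + 11×1 + 10×1 + 10×4 + 13×4 + 11×2 + 12×1 = 183
Uma: 11×3 + 12×2 + 11×2 + 10×0 + 10×3 + 13×2 + 11×4 + 12×4 = 227
Kira: 11×2 + 12×1 + 11×0 + 10×2 + 10×1 + 13×3 + 11×3 + 12×3 = 172
Liam: 11×4 + 12×0 + 11×4 + 10×3 + 10×0 + 13×0 + 11×0 + 12×2 = 142
Ben: 11×1 + 12×4 + 11×3 + 10×4 + 10×2 + 13×1 + 11×1 + 12×0 = 176

Uma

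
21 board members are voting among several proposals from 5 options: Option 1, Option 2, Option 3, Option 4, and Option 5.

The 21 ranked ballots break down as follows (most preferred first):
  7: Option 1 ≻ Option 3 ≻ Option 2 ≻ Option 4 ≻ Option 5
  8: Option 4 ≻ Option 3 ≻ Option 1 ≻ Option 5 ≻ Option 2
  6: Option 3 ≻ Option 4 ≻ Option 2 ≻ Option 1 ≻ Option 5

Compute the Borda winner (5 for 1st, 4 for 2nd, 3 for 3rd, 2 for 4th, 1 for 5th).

Option 3

Option 1: 7×5 + 8×3 + 6×2 = 71
Option 2: 7×3 + 8×1 + 6×3 = 47
Option 3: 7×4 + 8×4 + 6×5 = 90
Option 4: 7×2 + 8×5 + 6×4 = 78
Option 5: 7×1 + 8×2 + 6×1 = 29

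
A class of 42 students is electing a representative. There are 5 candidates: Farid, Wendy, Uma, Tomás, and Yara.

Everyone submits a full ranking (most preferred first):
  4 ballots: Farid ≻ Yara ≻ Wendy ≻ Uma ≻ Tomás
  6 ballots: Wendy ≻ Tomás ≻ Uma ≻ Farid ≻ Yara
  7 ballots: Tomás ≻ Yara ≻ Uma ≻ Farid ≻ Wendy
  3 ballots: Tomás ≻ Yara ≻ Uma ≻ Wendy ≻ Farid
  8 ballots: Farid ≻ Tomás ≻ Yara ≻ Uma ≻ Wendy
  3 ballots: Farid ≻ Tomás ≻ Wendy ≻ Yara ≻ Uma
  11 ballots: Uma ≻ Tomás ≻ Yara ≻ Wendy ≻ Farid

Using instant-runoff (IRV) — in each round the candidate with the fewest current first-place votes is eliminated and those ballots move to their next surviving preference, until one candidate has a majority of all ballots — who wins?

Tomás

Round 1: Farid 15, Wendy 6, Uma 11, Tomás 10, Yara 0. Yara eliminated.
Round 2: Farid 15, Wendy 6, Uma 11, Tomás 10. Wendy eliminated.
Round 3: Farid 15, Uma 11, Tomás 16. Uma eliminated.
Round 4: Farid 15, Tomás 27. Tomás has a majority (≥22).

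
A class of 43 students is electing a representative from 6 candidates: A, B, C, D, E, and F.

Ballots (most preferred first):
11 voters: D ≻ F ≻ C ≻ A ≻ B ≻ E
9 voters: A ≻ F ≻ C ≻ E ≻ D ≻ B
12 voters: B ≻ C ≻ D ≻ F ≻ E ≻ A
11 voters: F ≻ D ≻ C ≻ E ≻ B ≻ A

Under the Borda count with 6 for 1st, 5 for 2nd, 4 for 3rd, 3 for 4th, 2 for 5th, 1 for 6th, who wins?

A: 11×3 + 9×6 + 12×1 + 11×1 = 110
B: 11×2 + 9×1 + 12×6 + 11×2 = 125
C: 11×4 + 9×4 + 12×5 + 11×4 = 184
D: 11×6 + 9×2 + 12×4 + 11×5 = 187
E: 11×1 + 9×3 + 12×2 + 11×3 = 95
F: 11×5 + 9×5 + 12×3 + 11×6 = 202

F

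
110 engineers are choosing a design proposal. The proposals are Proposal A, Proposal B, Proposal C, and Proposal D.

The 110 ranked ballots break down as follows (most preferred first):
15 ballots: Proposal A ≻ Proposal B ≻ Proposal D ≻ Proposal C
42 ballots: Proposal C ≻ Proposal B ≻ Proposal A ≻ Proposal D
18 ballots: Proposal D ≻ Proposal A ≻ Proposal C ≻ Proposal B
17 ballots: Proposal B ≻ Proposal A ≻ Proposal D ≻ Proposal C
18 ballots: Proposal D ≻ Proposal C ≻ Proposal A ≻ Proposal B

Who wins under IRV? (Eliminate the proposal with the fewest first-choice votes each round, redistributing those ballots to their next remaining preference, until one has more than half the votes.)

Round 1: Proposal A 15, Proposal B 17, Proposal C 42, Proposal D 36. Proposal A eliminated.
Round 2: Proposal B 32, Proposal C 42, Proposal D 36. Proposal B eliminated.
Round 3: Proposal C 42, Proposal D 68. Proposal D has a majority (≥56).

Proposal D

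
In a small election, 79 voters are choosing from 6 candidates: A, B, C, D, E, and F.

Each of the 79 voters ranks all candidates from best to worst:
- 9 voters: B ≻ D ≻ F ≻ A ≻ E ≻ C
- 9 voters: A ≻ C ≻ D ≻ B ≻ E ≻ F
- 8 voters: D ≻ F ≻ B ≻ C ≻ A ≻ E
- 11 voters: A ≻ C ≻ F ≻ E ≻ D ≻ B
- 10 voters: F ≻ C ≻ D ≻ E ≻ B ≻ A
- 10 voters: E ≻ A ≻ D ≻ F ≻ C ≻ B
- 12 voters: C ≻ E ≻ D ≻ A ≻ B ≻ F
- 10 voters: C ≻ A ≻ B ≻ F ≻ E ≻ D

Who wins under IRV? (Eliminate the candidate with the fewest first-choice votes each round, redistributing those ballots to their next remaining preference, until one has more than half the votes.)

Round 1: A 20, B 9, C 22, D 8, E 10, F 10. D eliminated.
Round 2: A 20, B 9, C 22, E 10, F 18. B eliminated.
Round 3: A 20, C 22, E 10, F 27. E eliminated.
Round 4: A 30, C 22, F 27. C eliminated.
Round 5: A 52, F 27. A has a majority (≥40).

A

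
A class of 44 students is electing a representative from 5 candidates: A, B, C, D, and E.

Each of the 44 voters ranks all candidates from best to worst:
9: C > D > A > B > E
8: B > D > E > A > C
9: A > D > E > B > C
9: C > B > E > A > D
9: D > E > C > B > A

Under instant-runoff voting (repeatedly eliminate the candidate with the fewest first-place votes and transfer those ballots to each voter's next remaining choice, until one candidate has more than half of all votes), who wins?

D

Round 1: A 9, B 8, C 18, D 9, E 0. E eliminated.
Round 2: A 9, B 8, C 18, D 9. B eliminated.
Round 3: A 9, C 18, D 17. A eliminated.
Round 4: C 18, D 26. D has a majority (≥23).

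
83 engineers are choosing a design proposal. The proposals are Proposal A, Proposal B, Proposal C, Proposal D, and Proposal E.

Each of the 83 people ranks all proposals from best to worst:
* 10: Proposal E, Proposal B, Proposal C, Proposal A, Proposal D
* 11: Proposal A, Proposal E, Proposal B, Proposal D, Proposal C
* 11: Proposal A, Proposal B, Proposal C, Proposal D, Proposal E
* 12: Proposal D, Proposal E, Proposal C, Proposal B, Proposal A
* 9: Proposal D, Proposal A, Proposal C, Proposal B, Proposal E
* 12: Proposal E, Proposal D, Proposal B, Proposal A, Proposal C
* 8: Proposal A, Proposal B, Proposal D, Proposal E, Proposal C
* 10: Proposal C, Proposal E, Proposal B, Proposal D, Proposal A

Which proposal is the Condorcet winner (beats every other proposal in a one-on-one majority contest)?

Proposal E

Proposal E vs Proposal A: 44–39
Proposal E vs Proposal B: 55–28
Proposal E vs Proposal C: 53–30
Proposal E vs Proposal D: 43–40
Proposal E beats every other proposal.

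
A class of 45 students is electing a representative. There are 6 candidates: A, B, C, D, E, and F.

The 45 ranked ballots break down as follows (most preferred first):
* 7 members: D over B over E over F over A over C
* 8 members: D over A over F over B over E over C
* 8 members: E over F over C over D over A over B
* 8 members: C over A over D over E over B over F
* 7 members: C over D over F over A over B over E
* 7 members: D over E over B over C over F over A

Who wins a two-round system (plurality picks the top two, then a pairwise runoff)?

C

Round 1 first-place votes: A 0, B 0, C 15, D 22, E 8, F 0. D and C advance.
Runoff: D is ranked above C on 22 ballots, C above D on 23.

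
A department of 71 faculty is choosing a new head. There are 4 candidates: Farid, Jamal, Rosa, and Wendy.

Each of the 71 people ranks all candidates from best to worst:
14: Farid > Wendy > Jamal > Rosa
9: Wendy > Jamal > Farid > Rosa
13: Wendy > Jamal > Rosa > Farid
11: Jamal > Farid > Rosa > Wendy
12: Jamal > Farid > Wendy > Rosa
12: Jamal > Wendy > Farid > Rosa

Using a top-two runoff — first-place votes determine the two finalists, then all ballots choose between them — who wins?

Wendy

Round 1 first-place votes: Farid 14, Jamal 35, Rosa 0, Wendy 22. Jamal and Wendy advance.
Runoff: Jamal is ranked above Wendy on 35 ballots, Wendy above Jamal on 36.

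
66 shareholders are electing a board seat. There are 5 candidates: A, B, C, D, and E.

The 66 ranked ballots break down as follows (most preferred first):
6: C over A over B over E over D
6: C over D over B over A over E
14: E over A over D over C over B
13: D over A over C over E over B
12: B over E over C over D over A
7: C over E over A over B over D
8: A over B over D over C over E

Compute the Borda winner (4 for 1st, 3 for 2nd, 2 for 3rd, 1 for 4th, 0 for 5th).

A: 6×3 + 6×1 + 14×3 + 13×3 + 12×0 + 7×2 + 8×4 = 151
B: 6×2 + 6×2 + 14×0 + 13×0 + 12×4 + 7×1 + 8×3 = 103
C: 6×4 + 6×4 + 14×1 + 13×2 + 12×2 + 7×4 + 8×1 = 148
D: 6×0 + 6×3 + 14×2 + 13×4 + 12×1 + 7×0 + 8×2 = 126
E: 6×1 + 6×0 + 14×4 + 13×1 + 12×3 + 7×3 + 8×0 = 132

A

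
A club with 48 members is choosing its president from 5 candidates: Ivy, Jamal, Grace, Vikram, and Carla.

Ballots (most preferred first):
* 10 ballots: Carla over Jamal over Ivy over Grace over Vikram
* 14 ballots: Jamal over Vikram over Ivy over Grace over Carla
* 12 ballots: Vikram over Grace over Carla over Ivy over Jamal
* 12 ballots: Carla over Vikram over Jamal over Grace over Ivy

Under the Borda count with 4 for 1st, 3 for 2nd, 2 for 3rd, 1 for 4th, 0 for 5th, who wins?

Vikram

Ivy: 10×2 + 14×2 + 12×1 + 12×0 = 60
Jamal: 10×3 + 14×4 + 12×0 + 12×2 = 110
Grace: 10×1 + 14×1 + 12×3 + 12×1 = 72
Vikram: 10×0 + 14×3 + 12×4 + 12×3 = 126
Carla: 10×4 + 14×0 + 12×2 + 12×4 = 112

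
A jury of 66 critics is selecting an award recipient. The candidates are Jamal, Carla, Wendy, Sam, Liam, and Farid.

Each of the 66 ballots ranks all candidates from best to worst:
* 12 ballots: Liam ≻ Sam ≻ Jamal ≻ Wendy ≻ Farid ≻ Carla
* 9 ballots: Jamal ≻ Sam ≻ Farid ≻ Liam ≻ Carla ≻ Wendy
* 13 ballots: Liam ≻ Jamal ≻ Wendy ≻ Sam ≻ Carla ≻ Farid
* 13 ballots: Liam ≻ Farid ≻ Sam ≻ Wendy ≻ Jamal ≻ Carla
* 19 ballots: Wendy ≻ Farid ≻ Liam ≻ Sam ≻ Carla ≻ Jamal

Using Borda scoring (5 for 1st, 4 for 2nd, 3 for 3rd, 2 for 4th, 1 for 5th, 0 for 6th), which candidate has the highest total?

Liam

Jamal: 12×3 + 9×5 + 13×4 + 13×1 + 19×0 = 146
Carla: 12×0 + 9×1 + 13×1 + 13×0 + 19×1 = 41
Wendy: 12×2 + 9×0 + 13×3 + 13×2 + 19×5 = 184
Sam: 12×4 + 9×4 + 13×2 + 13×3 + 19×2 = 187
Liam: 12×5 + 9×2 + 13×5 + 13×5 + 19×3 = 265
Farid: 12×1 + 9×3 + 13×0 + 13×4 + 19×4 = 167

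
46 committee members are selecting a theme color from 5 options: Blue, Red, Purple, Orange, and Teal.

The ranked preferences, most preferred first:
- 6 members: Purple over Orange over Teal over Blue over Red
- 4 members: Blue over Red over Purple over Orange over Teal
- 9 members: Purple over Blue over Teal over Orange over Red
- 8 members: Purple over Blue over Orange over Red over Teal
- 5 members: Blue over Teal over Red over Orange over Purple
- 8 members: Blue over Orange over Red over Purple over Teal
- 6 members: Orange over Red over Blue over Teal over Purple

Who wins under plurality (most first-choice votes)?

First-place votes: Blue 17, Red 0, Purple 23, Orange 6, Teal 0.

Purple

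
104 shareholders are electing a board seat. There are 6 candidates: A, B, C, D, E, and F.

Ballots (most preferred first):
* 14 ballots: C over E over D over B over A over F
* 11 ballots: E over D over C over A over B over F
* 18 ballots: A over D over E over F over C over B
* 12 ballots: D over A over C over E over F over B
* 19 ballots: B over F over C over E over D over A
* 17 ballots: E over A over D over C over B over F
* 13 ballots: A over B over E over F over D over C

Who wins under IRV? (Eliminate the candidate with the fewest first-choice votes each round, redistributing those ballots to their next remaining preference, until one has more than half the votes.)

Round 1: A 31, B 19, C 14, D 12, E 28, F 0. F eliminated.
Round 2: A 31, B 19, C 14, D 12, E 28. D eliminated.
Round 3: A 43, B 19, C 14, E 28. C eliminated.
Round 4: A 43, B 19, E 42. B eliminated.
Round 5: A 43, E 61. E has a majority (≥53).

E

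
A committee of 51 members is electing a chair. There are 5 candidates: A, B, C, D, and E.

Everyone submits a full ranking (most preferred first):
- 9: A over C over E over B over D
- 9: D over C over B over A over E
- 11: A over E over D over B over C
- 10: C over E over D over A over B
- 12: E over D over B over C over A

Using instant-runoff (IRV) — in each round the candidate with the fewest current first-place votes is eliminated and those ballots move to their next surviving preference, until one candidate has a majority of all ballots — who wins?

C

Round 1: A 20, B 0, C 10, D 9, E 12. B eliminated.
Round 2: A 20, C 10, D 9, E 12. D eliminated.
Round 3: A 20, C 19, E 12. E eliminated.
Round 4: A 20, C 31. C has a majority (≥26).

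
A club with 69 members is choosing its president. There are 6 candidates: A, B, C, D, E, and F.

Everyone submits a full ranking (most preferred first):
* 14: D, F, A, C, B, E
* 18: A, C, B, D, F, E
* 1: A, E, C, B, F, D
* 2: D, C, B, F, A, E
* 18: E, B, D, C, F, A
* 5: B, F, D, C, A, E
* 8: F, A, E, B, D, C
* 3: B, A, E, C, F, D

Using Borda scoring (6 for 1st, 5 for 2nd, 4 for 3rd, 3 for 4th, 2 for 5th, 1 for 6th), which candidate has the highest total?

A: 14×4 + 18×6 + 1×6 + 2×2 + 18×1 + 5×2 + 8×5 + 3×5 = 257
B: 14×2 + 18×4 + 1×3 + 2×4 + 18×5 + 5×6 + 8×3 + 3×6 = 273
C: 14×3 + 18×5 + 1×4 + 2×5 + 18×3 + 5×3 + 8×1 + 3×3 = 232
D: 14×6 + 18×3 + 1×1 + 2×6 + 18×4 + 5×4 + 8×2 + 3×1 = 262
E: 14×1 + 18×1 + 1×5 + 2×1 + 18×6 + 5×1 + 8×4 + 3×4 = 196
F: 14×5 + 18×2 + 1×2 + 2×3 + 18×2 + 5×5 + 8×6 + 3×2 = 229

B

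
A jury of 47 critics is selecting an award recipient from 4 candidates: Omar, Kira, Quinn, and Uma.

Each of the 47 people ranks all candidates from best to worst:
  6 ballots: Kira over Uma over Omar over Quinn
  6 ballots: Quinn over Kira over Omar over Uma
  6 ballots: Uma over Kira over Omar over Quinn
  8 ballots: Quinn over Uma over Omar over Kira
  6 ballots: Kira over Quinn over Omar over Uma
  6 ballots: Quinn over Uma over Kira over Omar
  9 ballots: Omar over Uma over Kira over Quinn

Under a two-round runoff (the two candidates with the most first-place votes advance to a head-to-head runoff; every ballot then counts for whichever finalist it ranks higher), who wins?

Round 1 first-place votes: Omar 9, Kira 12, Quinn 20, Uma 6. Quinn and Kira advance.
Runoff: Quinn is ranked above Kira on 20 ballots, Kira above Quinn on 27.

Kira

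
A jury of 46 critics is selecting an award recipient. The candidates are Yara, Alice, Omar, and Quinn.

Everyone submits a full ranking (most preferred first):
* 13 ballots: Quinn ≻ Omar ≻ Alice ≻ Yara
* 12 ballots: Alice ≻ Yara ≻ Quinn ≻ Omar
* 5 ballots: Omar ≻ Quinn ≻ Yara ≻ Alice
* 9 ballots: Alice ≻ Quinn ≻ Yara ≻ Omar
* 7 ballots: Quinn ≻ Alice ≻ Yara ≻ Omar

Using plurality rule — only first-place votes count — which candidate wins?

First-place votes: Yara 0, Alice 21, Omar 5, Quinn 20.

Alice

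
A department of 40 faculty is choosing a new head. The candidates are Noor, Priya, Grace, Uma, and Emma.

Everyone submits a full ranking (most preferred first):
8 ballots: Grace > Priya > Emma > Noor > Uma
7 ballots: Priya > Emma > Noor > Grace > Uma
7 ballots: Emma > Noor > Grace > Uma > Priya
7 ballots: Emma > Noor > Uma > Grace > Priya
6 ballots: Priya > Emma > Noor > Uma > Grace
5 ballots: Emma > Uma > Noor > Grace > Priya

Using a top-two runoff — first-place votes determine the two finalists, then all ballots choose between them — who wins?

Round 1 first-place votes: Noor 0, Priya 13, Grace 8, Uma 0, Emma 19. Emma and Priya advance.
Runoff: Emma is ranked above Priya on 19 ballots, Priya above Emma on 21.

Priya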